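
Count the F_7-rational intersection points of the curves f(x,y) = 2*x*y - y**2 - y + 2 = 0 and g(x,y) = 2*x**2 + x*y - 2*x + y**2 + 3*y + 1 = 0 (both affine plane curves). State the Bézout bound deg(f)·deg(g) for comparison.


Common zeros: ∅; count = 0; Bézout bound = 4.

deg(f) = 2, deg(g) = 2, so Bézout bound = 4.
Scan x ∈ F_7. For each x, list the y ∈ F_7 with f(x, y) ≡ 0 and those with g(x, y) ≡ 0 (mod 7); the common zeros in that column are the intersection.
  x = 0: f ≡ 0 at y ∈ {1, 5}; g ≡ 0 at y ∈ ∅; common: ∅.
  x = 1: f ≡ 0 at y ∈ {2, 6}; g ≡ 0 at y ∈ ∅; common: ∅.
  x = 2: f ≡ 0 at y ∈ ∅; g ≡ 0 at y ∈ ∅; common: ∅.
  x = 3: f ≡ 0 at y ∈ ∅; g ≡ 0 at y ∈ ∅; common: ∅.
  x = 4: f ≡ 0 at y ∈ {3, 4}; g ≡ 0 at y ∈ ∅; common: ∅.
  x = 5: f ≡ 0 at y ∈ ∅; g ≡ 0 at y ∈ ∅; common: ∅.
  x = 6: f ≡ 0 at y ∈ ∅; g ≡ 0 at y ∈ ∅; common: ∅.
Collecting: common zeros = ∅, so the count is 0.
Comparison with the Bézout bound: 0 ≤ 4 = deg(f)·deg(g), as expected for curves with no common component (the affine F_7-count falls short of the bound because intersections may lie at infinity, over extension fields, or carry multiplicity).


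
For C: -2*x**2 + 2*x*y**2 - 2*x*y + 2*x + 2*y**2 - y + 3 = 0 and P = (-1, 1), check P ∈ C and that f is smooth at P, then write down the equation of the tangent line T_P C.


Tangent line at P: 6*x + y + 5 = 0.

Step 1: f(-1, 1) = 0, so P lies on C.
Step 2: partial derivatives
  f_x(x, y) = -4*x + 2*y**2 - 2*y + 2, f_y(x, y) = 4*x*y - 2*x + 4*y - 1.
  f_x(P) = 6, f_y(P) = 1 (gradient nonzero, so P is smooth).
Step 3: tangent line at P: 6·(x − -1) + 1·(y − 1) = 0.
Expanding: 6*x + y + 5 = 0.


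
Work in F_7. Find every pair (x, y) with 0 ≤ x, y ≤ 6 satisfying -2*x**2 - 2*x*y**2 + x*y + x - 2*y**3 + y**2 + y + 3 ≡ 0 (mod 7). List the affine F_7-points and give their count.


Affine F_7-points: {(0, 2), (0, 4), (0, 5), (1, 2), (2, 6), (4, 4), (4, 6), (5, 0), (6, 0), (6, 5)}; count = 10.

For each of the 49 pairs (x, y) ∈ F_7², evaluate f(x, y) mod 7. Record the zeros.
  x = 0: [0↦3, 1↦3, 2↦0, 3↦3, 4↦0, 5↦0, 6↦5]  zeros at y ∈ {2, 4, 5}
  x = 1: [0↦2, 1↦1, 2↦0, 3↦1, 4↦6, 5↦3, 6↦1]  zeros at y ∈ {2}
  x = 2: [0↦4, 1↦2, 2↦3, 3↦2, 4↦1, 5↦2, 6↦0]  zeros at y ∈ {6}
  x = 3: [0↦2, 1↦6, 2↦2, 3↦6, 4↦6, 5↦4, 6↦2]  zeros at y ∈ ∅
  x = 4: [0↦3, 1↦6, 2↦4, 3↦6, 4↦0, 5↦2, 6↦0]  zeros at y ∈ {4, 6}
  x = 5: [0↦0, 1↦2, 2↦2, 3↦2, 4↦4, 5↦3, 6↦1]  zeros at y ∈ {0}
  x = 6: [0↦0, 1↦1, 2↦3, 3↦1, 4↦4, 5↦0, 6↦5]  zeros at y ∈ {0, 5}
Collecting zeros: affine points = {(0, 2), (0, 4), (0, 5), (1, 2), (2, 6), (4, 4), (4, 6), (5, 0), (6, 0), (6, 5)}.
Total count |C(F_7)_aff| = 10.


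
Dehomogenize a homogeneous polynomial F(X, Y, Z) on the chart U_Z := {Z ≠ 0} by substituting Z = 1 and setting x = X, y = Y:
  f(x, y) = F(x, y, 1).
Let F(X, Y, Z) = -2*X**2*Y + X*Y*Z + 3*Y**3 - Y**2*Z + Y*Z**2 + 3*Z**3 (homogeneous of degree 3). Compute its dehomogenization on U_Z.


f(x, y) = -2*x**2*y + x*y + 3*y**3 - y**2 + y + 3

On U_Z we set Z = 1. Each monomial c·X^i·Y^j·Z^k in F becomes c·x^i·y^j·1^k = c·x^i·y^j.
Substituting Z = 1: F(X, Y, 1) = -2*x**2*y + x*y + 3*y**3 - y**2 + y + 3.
Note: deg(f) ≤ deg(F) = 3; strict inequality happens when F is divisible by Z (lost terms).


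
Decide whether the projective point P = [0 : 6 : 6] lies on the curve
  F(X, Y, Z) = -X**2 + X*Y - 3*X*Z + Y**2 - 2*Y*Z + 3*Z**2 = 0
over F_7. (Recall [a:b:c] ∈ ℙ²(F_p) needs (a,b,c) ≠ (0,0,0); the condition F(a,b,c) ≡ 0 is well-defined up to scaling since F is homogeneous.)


F(0,6,6) ≡ 2 (mod 7); P is NOT on the curve.

Evaluate F(0, 6, 6) term-by-term (mod 7).
  -X**2 ↦ -1·0·1·1 = 0
  X*Y ↦ 1·0·6·1 = 0
  -3*X*Z ↦ -3·0·1·6 = 0
  Y**2 ↦ 1·1·36·1 = 36
  -2*Y*Z ↦ -2·1·6·6 = -72
  3*Z**2 ↦ 3·1·1·36 = 108
Sum: F(0, 6, 6) = (0) + (0) + (0) + (36) + (-72) + (108) = 72.
Reducing mod 7: 72 ≡ 2 (mod 7).
Since F(a, b, c) ≡ 2 ≠ 0 (mod 7), P does NOT lie on the curve.


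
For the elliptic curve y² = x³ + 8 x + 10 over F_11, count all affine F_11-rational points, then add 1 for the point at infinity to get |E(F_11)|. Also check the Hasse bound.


Affine points = {(2, 1), (2, 10), (8, 5), (8, 6), (10, 1), (10, 10)}; affine count = 6; |E(F_11)| = 7.

Discriminant check: Δ ∝ 4a³ + 27b² = 4·8³ + 27·10² = 4·512 + 27·100 ≡ 7 (mod 11). Nonzero ⇒ E is nonsingular.
For each x ∈ F_11, compute rhs = x³ + 8·x + 10 mod 11, then count y ∈ F_11 with y² ≡ rhs.
  x = 0: rhs = 10, matching y values: none (0 points).
  x = 1: rhs = 8, matching y values: none (0 points).
  x = 2: rhs = 1, matching y values: 1, 10 (2 points).
  x = 3: rhs = 6, matching y values: none (0 points).
  x = 4: rhs = 7, matching y values: none (0 points).
  x = 5: rhs = 10, matching y values: none (0 points).
  x = 6: rhs = 10, matching y values: none (0 points).
  x = 7: rhs = 2, matching y values: none (0 points).
  x = 8: rhs = 3, matching y values: 5, 6 (2 points).
  x = 9: rhs = 8, matching y values: none (0 points).
  x = 10: rhs = 1, matching y values: 1, 10 (2 points).
Total affine count: 6.
Full point count |E(F_11)| = 6 + 1 = 7.
Hasse bound: |7 − (11+1)| = |-5| = 5 ≤ 2√11 ≈ 6.6332 ✓.


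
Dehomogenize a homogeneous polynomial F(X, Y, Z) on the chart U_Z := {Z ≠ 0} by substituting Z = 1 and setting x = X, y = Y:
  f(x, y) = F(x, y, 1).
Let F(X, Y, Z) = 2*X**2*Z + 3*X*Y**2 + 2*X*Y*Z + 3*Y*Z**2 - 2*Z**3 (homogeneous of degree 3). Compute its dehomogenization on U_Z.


f(x, y) = 2*x**2 + 3*x*y**2 + 2*x*y + 3*y - 2

On U_Z we set Z = 1. Each monomial c·X^i·Y^j·Z^k in F becomes c·x^i·y^j·1^k = c·x^i·y^j.
Substituting Z = 1: F(X, Y, 1) = 2*x**2 + 3*x*y**2 + 2*x*y + 3*y - 2.
Note: deg(f) ≤ deg(F) = 3; strict inequality happens when F is divisible by Z (lost terms).


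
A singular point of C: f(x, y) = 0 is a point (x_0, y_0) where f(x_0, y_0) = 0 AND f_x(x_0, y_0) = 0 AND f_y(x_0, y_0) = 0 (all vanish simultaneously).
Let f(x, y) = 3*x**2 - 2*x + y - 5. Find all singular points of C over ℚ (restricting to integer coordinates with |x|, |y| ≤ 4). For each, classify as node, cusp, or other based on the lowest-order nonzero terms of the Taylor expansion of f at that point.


No singular points in the scanned grid; C is smooth there.

Compute partial derivatives:
  f_x = 6*x - 2.
  f_y = 1.
f_y = 1 is a nonzero constant, so f_y never vanishes: no point (x, y) can satisfy f = f_x = f_y = 0. In particular no (x, y) ∈ {−4, ..., 4}² is singular; the curve is smooth.


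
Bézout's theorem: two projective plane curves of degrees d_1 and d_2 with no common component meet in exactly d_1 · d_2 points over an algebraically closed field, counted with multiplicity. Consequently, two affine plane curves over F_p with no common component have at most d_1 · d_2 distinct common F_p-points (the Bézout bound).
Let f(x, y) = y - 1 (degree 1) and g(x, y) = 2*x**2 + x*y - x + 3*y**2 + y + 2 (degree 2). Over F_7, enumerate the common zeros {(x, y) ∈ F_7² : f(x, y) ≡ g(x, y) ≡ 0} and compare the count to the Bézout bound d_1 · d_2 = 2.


Common zeros: {(2, 1), (5, 1)}; count = 2; Bézout bound = 2.

deg(f) = 1, deg(g) = 2, so Bézout bound = 2.
Scan x ∈ F_7. For each x, list the y ∈ F_7 with f(x, y) ≡ 0 and those with g(x, y) ≡ 0 (mod 7); the common zeros in that column are the intersection.
  x = 0: f ≡ 0 at y ∈ {1}; g ≡ 0 at y ∈ ∅; common: ∅.
  x = 1: f ≡ 0 at y ∈ {1}; g ≡ 0 at y ∈ ∅; common: ∅.
  x = 2: f ≡ 0 at y ∈ {1}; g ≡ 0 at y ∈ {1, 5}; common: {1}.
  x = 3: f ≡ 0 at y ∈ {1}; g ≡ 0 at y ∈ {3, 5}; common: ∅.
  x = 4: f ≡ 0 at y ∈ {1}; g ≡ 0 at y ∈ {4, 6}; common: ∅.
  x = 5: f ≡ 0 at y ∈ {1}; g ≡ 0 at y ∈ {1, 4}; common: {1}.
  x = 6: f ≡ 0 at y ∈ {1}; g ≡ 0 at y ∈ ∅; common: ∅.
Collecting: common zeros = {(2, 1), (5, 1)}, so the count is 2.
Comparison with the Bézout bound: 2 ≤ 2 = deg(f)·deg(g), as expected for curves with no common component (the bound is attained).


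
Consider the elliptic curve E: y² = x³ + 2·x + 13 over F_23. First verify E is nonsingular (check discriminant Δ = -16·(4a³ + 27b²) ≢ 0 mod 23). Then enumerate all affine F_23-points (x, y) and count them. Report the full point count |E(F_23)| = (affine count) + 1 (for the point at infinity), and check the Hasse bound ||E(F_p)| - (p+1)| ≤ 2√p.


Affine points = {(0, 6), (0, 17), (1, 4), (1, 19), (2, 5), (2, 18), (3, 0), (4, 4), (4, 19), (7, 5), (7, 18), (8, 9), (8, 14), (9, 1), (9, 22), (11, 3), (11, 20), (14, 5), (14, 18), (16, 1), (16, 22), (18, 4), (18, 19), (20, 7), (20, 16), (21, 1), (21, 22)}; affine count = 27; |E(F_23)| = 28.

Discriminant check: Δ ∝ 4a³ + 27b² = 4·2³ + 27·13² = 4·8 + 27·169 ≡ 18 (mod 23). Nonzero ⇒ E is nonsingular.
For each x ∈ F_23, compute rhs = x³ + 2·x + 13 mod 23, then count y ∈ F_23 with y² ≡ rhs.
  x = 0: rhs = 13, matching y values: 6, 17 (2 points).
  x = 1: rhs = 16, matching y values: 4, 19 (2 points).
  x = 2: rhs = 2, matching y values: 5, 18 (2 points).
  x = 3: rhs = 0, matching y values: 0 (1 points).
  x = 4: rhs = 16, matching y values: 4, 19 (2 points).
  x = 5: rhs = 10, matching y values: none (0 points).
  x = 6: rhs = 11, matching y values: none (0 points).
  x = 7: rhs = 2, matching y values: 5, 18 (2 points).
  x = 8: rhs = 12, matching y values: 9, 14 (2 points).
  x = 9: rhs = 1, matching y values: 1, 22 (2 points).
  x = 10: rhs = 21, matching y values: none (0 points).
  x = 11: rhs = 9, matching y values: 3, 20 (2 points).
  x = 12: rhs = 17, matching y values: none (0 points).
  x = 13: rhs = 5, matching y values: none (0 points).
  x = 14: rhs = 2, matching y values: 5, 18 (2 points).
  x = 15: rhs = 14, matching y values: none (0 points).
  x = 16: rhs = 1, matching y values: 1, 22 (2 points).
  x = 17: rhs = 15, matching y values: none (0 points).
  x = 18: rhs = 16, matching y values: 4, 19 (2 points).
  x = 19: rhs = 10, matching y values: none (0 points).
  x = 20: rhs = 3, matching y values: 7, 16 (2 points).
  x = 21: rhs = 1, matching y values: 1, 22 (2 points).
  x = 22: rhs = 10, matching y values: none (0 points).
Total affine count: 27.
Full point count |E(F_23)| = 27 + 1 = 28.
Hasse bound: |28 − (23+1)| = |4| = 4 ≤ 2√23 ≈ 9.5917 ✓.


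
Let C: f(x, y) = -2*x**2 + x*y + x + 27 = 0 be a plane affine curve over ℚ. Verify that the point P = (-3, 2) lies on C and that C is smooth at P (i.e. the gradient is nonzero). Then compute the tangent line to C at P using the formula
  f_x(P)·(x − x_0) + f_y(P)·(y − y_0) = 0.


Tangent line at P: 15*x - 3*y + 51 = 0.

Step 1: f(-3, 2) = 0, so P lies on C.
Step 2: partial derivatives
  f_x(x, y) = -4*x + y + 1, f_y(x, y) = x.
  f_x(P) = 15, f_y(P) = -3 (gradient nonzero, so P is smooth).
Step 3: tangent line at P: 15·(x − -3) + -3·(y − 2) = 0.
Expanding: 15*x - 3*y + 51 = 0.


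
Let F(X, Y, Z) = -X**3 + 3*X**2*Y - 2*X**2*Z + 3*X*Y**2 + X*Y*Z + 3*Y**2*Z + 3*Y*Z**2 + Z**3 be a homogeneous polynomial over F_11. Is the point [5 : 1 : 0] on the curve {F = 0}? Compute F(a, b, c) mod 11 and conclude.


F(5,1,0) ≡ 9 (mod 11); P is NOT on the curve.

Evaluate F(5, 1, 0) term-by-term (mod 11).
  -X**3 ↦ -1·125·1·1 = -125
  3*X**2*Y ↦ 3·25·1·1 = 75
  -2*X**2*Z ↦ -2·25·1·0 = 0
  3*X*Y**2 ↦ 3·5·1·1 = 15
  X*Y*Z ↦ 1·5·1·0 = 0
  3*Y**2*Z ↦ 3·1·1·0 = 0
  3*Y*Z**2 ↦ 3·1·1·0 = 0
  Z**3 ↦ 1·1·1·0 = 0
Sum: F(5, 1, 0) = (-125) + (75) + (0) + (15) + (0) + (0) + (0) + (0) = -35.
Reducing mod 11: -35 ≡ 9 (mod 11).
Since F(a, b, c) ≡ 9 ≠ 0 (mod 11), P does NOT lie on the curve.


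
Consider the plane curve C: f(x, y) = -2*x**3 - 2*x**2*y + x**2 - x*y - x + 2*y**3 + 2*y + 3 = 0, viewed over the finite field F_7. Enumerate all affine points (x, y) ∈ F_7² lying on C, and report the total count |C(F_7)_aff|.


Affine F_7-points: {(0, 1), (0, 3), (1, 6), (3, 4), (3, 6), (4, 3), (6, 0)}; count = 7.

For each of the 49 pairs (x, y) ∈ F_7², evaluate f(x, y) mod 7. Record the zeros.
  x = 0: [0↦3, 1↦0, 2↦2, 3↦0, 4↦6, 5↦4, 6↦6]  zeros at y ∈ {1, 3}
  x = 1: [0↦1, 1↦2, 2↦1, 3↦3, 4↦6, 5↦1, 6↦0]  zeros at y ∈ {6}
  x = 2: [0↦3, 1↦4, 2↦3, 3↦5, 4↦1, 5↦3, 6↦2]  zeros at y ∈ ∅
  x = 3: [0↦4, 1↦1, 2↦3, 3↦1, 4↦0, 5↦5, 6↦0]  zeros at y ∈ {4, 6}
  x = 4: [0↦6, 1↦2, 2↦3, 3↦0, 4↦5, 5↦2, 6↦3]  zeros at y ∈ {3}
  x = 5: [0↦4, 1↦2, 2↦5, 3↦4, 4↦4, 5↦3, 6↦6]  zeros at y ∈ ∅
  x = 6: [0↦0, 1↦3, 2↦4, 3↦1, 4↦6, 5↦3, 6↦4]  zeros at y ∈ {0}
Collecting zeros: affine points = {(0, 1), (0, 3), (1, 6), (3, 4), (3, 6), (4, 3), (6, 0)}.
Total count |C(F_7)_aff| = 7.


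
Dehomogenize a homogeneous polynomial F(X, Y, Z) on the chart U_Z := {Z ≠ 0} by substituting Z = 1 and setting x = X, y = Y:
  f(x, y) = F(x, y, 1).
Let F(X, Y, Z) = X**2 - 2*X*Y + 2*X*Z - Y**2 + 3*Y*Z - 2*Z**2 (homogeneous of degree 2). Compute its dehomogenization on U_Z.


f(x, y) = x**2 - 2*x*y + 2*x - y**2 + 3*y - 2

On U_Z we set Z = 1. Each monomial c·X^i·Y^j·Z^k in F becomes c·x^i·y^j·1^k = c·x^i·y^j.
Substituting Z = 1: F(X, Y, 1) = x**2 - 2*x*y + 2*x - y**2 + 3*y - 2.
Note: deg(f) ≤ deg(F) = 2; strict inequality happens when F is divisible by Z (lost terms).


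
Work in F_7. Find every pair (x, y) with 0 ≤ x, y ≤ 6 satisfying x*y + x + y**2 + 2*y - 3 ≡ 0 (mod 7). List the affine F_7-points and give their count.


Affine F_7-points: {(0, 1), (0, 4), (3, 0), (3, 2), (4, 3), (4, 5)}; count = 6.

For each of the 49 pairs (x, y) ∈ F_7², evaluate f(x, y) mod 7. Record the zeros.
  x = 0: [0↦4, 1↦0, 2↦5, 3↦5, 4↦0, 5↦4, 6↦3]  zeros at y ∈ {1, 4}
  x = 1: [0↦5, 1↦2, 2↦1, 3↦2, 4↦5, 5↦3, 6↦3]  zeros at y ∈ ∅
  x = 2: [0↦6, 1↦4, 2↦4, 3↦6, 4↦3, 5↦2, 6↦3]  zeros at y ∈ ∅
  x = 3: [0↦0, 1↦6, 2↦0, 3↦3, 4↦1, 5↦1, 6↦3]  zeros at y ∈ {0, 2}
  x = 4: [0↦1, 1↦1, 2↦3, 3↦0, 4↦6, 5↦0, 6↦3]  zeros at y ∈ {3, 5}
  x = 5: [0↦2, 1↦3, 2↦6, 3↦4, 4↦4, 5↦6, 6↦3]  zeros at y ∈ ∅
  x = 6: [0↦3, 1↦5, 2↦2, 3↦1, 4↦2, 5↦5, 6↦3]  zeros at y ∈ ∅
Collecting zeros: affine points = {(0, 1), (0, 4), (3, 0), (3, 2), (4, 3), (4, 5)}.
Total count |C(F_7)_aff| = 6.


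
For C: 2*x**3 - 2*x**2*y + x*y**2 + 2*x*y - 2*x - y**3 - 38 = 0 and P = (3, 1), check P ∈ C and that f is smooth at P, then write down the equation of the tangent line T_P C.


Tangent line at P: 43*x - 9*y - 120 = 0.

Step 1: f(3, 1) = 0, so P lies on C.
Step 2: partial derivatives
  f_x(x, y) = 6*x**2 - 4*x*y + y**2 + 2*y - 2, f_y(x, y) = -2*x**2 + 2*x*y + 2*x - 3*y**2.
  f_x(P) = 43, f_y(P) = -9 (gradient nonzero, so P is smooth).
Step 3: tangent line at P: 43·(x − 3) + -9·(y − 1) = 0.
Expanding: 43*x - 9*y - 120 = 0.


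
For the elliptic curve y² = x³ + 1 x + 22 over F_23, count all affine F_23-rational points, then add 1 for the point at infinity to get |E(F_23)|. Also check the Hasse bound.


Affine points = {(1, 1), (1, 22), (2, 3), (2, 20), (3, 11), (3, 12), (7, 2), (7, 21), (8, 6), (8, 17), (9, 1), (9, 22), (13, 1), (13, 22), (15, 10), (15, 13), (19, 0), (21, 9), (21, 14)}; affine count = 19; |E(F_23)| = 20.

Discriminant check: Δ ∝ 4a³ + 27b² = 4·1³ + 27·22² = 4·1 + 27·484 ≡ 8 (mod 23). Nonzero ⇒ E is nonsingular.
For each x ∈ F_23, compute rhs = x³ + 1·x + 22 mod 23, then count y ∈ F_23 with y² ≡ rhs.
  x = 0: rhs = 22, matching y values: none (0 points).
  x = 1: rhs = 1, matching y values: 1, 22 (2 points).
  x = 2: rhs = 9, matching y values: 3, 20 (2 points).
  x = 3: rhs = 6, matching y values: 11, 12 (2 points).
  x = 4: rhs = 21, matching y values: none (0 points).
  x = 5: rhs = 14, matching y values: none (0 points).
  x = 6: rhs = 14, matching y values: none (0 points).
  x = 7: rhs = 4, matching y values: 2, 21 (2 points).
  x = 8: rhs = 13, matching y values: 6, 17 (2 points).
  x = 9: rhs = 1, matching y values: 1, 22 (2 points).
  x = 10: rhs = 20, matching y values: none (0 points).
  x = 11: rhs = 7, matching y values: none (0 points).
  x = 12: rhs = 14, matching y values: none (0 points).
  x = 13: rhs = 1, matching y values: 1, 22 (2 points).
  x = 14: rhs = 20, matching y values: none (0 points).
  x = 15: rhs = 8, matching y values: 10, 13 (2 points).
  x = 16: rhs = 17, matching y values: none (0 points).
  x = 17: rhs = 7, matching y values: none (0 points).
  x = 18: rhs = 7, matching y values: none (0 points).
  x = 19: rhs = 0, matching y values: 0 (1 points).
  x = 20: rhs = 15, matching y values: none (0 points).
  x = 21: rhs = 12, matching y values: 9, 14 (2 points).
  x = 22: rhs = 20, matching y values: none (0 points).
Total affine count: 19.
Full point count |E(F_23)| = 19 + 1 = 20.
Hasse bound: |20 − (23+1)| = |-4| = 4 ≤ 2√23 ≈ 9.5917 ✓.


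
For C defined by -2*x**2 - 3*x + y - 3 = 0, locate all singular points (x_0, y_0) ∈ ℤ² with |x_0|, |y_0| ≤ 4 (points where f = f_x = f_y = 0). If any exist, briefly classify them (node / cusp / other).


No singular points in the scanned grid; C is smooth there.

Compute partial derivatives:
  f_x = -4*x - 3.
  f_y = 1.
f_y = 1 is a nonzero constant, so f_y never vanishes: no point (x, y) can satisfy f = f_x = f_y = 0. In particular no (x, y) ∈ {−4, ..., 4}² is singular; the curve is smooth.


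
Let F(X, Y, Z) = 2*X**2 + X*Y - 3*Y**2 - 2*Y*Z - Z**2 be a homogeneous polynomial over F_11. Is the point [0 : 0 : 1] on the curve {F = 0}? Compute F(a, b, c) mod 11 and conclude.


F(0,0,1) ≡ 10 (mod 11); P is NOT on the curve.

Evaluate F(0, 0, 1) term-by-term (mod 11).
  2*X**2 ↦ 2·0·1·1 = 0
  X*Y ↦ 1·0·0·1 = 0
  -3*Y**2 ↦ -3·1·0·1 = 0
  -2*Y*Z ↦ -2·1·0·1 = 0
  -Z**2 ↦ -1·1·1·1 = -1
Sum: F(0, 0, 1) = (0) + (0) + (0) + (0) + (-1) = -1.
Reducing mod 11: -1 ≡ 10 (mod 11).
Since F(a, b, c) ≡ 10 ≠ 0 (mod 11), P does NOT lie on the curve.


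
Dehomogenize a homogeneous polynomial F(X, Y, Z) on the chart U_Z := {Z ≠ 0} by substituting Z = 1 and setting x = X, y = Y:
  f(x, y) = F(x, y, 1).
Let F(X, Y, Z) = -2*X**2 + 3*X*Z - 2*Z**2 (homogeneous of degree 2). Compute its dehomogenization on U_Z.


f(x, y) = -2*x**2 + 3*x - 2

On U_Z we set Z = 1. Each monomial c·X^i·Y^j·Z^k in F becomes c·x^i·y^j·1^k = c·x^i·y^j.
Substituting Z = 1: F(X, Y, 1) = -2*x**2 + 3*x - 2.
Note: deg(f) ≤ deg(F) = 2; strict inequality happens when F is divisible by Z (lost terms).


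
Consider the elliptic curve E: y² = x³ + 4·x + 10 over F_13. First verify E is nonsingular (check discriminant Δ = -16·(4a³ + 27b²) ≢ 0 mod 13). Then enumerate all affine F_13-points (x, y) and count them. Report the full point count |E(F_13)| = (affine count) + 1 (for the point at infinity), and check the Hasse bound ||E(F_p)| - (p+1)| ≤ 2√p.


Affine points = {(0, 6), (0, 7), (2, 0), (3, 6), (3, 7), (4, 5), (4, 8), (5, 5), (5, 8), (6, 4), (6, 9), (7, 2), (7, 11), (10, 6), (10, 7)}; affine count = 15; |E(F_13)| = 16.

Discriminant check: Δ ∝ 4a³ + 27b² = 4·4³ + 27·10² = 4·64 + 27·100 ≡ 5 (mod 13). Nonzero ⇒ E is nonsingular.
For each x ∈ F_13, compute rhs = x³ + 4·x + 10 mod 13, then count y ∈ F_13 with y² ≡ rhs.
  x = 0: rhs = 10, matching y values: 6, 7 (2 points).
  x = 1: rhs = 2, matching y values: none (0 points).
  x = 2: rhs = 0, matching y values: 0 (1 points).
  x = 3: rhs = 10, matching y values: 6, 7 (2 points).
  x = 4: rhs = 12, matching y values: 5, 8 (2 points).
  x = 5: rhs = 12, matching y values: 5, 8 (2 points).
  x = 6: rhs = 3, matching y values: 4, 9 (2 points).
  x = 7: rhs = 4, matching y values: 2, 11 (2 points).
  x = 8: rhs = 8, matching y values: none (0 points).
  x = 9: rhs = 8, matching y values: none (0 points).
  x = 10: rhs = 10, matching y values: 6, 7 (2 points).
  x = 11: rhs = 7, matching y values: none (0 points).
  x = 12: rhs = 5, matching y values: none (0 points).
Total affine count: 15.
Full point count |E(F_13)| = 15 + 1 = 16.
Hasse bound: |16 − (13+1)| = |2| = 2 ≤ 2√13 ≈ 7.2111 ✓.


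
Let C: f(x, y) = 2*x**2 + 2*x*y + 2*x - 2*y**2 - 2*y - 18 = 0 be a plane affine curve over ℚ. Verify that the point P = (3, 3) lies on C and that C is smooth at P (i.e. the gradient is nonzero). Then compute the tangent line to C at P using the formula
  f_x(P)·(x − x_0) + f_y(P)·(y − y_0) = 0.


Tangent line at P: 20*x - 8*y - 36 = 0.

Step 1: f(3, 3) = 0, so P lies on C.
Step 2: partial derivatives
  f_x(x, y) = 4*x + 2*y + 2, f_y(x, y) = 2*x - 4*y - 2.
  f_x(P) = 20, f_y(P) = -8 (gradient nonzero, so P is smooth).
Step 3: tangent line at P: 20·(x − 3) + -8·(y − 3) = 0.
Expanding: 20*x - 8*y - 36 = 0.


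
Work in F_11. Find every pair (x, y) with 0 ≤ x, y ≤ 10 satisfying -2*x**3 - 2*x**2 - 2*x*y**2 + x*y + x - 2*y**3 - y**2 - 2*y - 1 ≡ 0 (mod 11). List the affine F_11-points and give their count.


Affine F_11-points: {(0, 5), (1, 3), (1, 6), (2, 4), (3, 6), (4, 3), (5, 3), (5, 9), (5, 10), (6, 6), (8, 10), (10, 5), (10, 7)}; count = 13.

For each of the 121 pairs (x, y) ∈ F_11², evaluate f(x, y) mod 11. Record the zeros.
  x = 0: [0↦10, 1↦5, 2↦8, 3↦7, 4↦1, 5↦0, 6↦3, 7↦9, 8↦6, 9↦4, 10↦2]  zeros at y ∈ {5}
  x = 1: [0↦7, 1↦1, 2↦10, 3↦0, 4↦3, 5↦7, 6↦0, 7↦3, 8↦4, 9↦2, 10↦7]  zeros at y ∈ {3, 6}
  x = 2: [0↦10, 1↦3, 2↦7, 3↦10, 4↦0, 5↦9, 6↦3, 7↦3, 8↦8, 9↦6, 10↦7]  zeros at y ∈ {4}
  x = 3: [0↦7, 1↦10, 2↦9, 3↦3, 4↦2, 5↦5, 6↦0, 7↦8, 8↦6, 9↦4, 10↦1]  zeros at y ∈ {6}
  x = 4: [0↦8, 1↦10, 2↦4, 3↦0, 4↦8, 5↦5, 6↦1, 7↦6, 8↦8, 9↦6, 10↦10]  zeros at y ∈ {3}
  x = 5: [0↦1, 1↦2, 2↦2, 3↦0, 4↦6, 5↦8, 6↦5, 7↦7, 8↦2, 9↦0, 10↦0]  zeros at y ∈ {3, 9, 10}
  x = 6: [0↦7, 1↦7, 2↦2, 3↦2, 4↦6, 5↦2, 6↦0, 7↦10, 8↦9, 9↦7, 10↦3]  zeros at y ∈ {6}
  x = 7: [0↦3, 1↦2, 2↦3, 3↦5, 4↦7, 5↦8, 6↦7, 7↦3, 8↦6, 9↦4, 10↦7]  zeros at y ∈ ∅
  x = 8: [0↦10, 1↦8, 2↦4, 3↦8, 4↦8, 5↦3, 6↦3, 7↦7, 8↦3, 9↦1, 10↦0]  zeros at y ∈ {10}
  x = 9: [0↦5, 1↦2, 2↦4, 3↦10, 4↦8, 5↦8, 6↦9, 7↦10, 8↦10, 9↦8, 10↦3]  zeros at y ∈ ∅
  x = 10: [0↦9, 1↦5, 2↦2, 3↦10, 4↦6, 5↦0, 6↦2, 7↦0, 8↦4, 9↦2, 10↦4]  zeros at y ∈ {5, 7}
Collecting zeros: affine points = {(0, 5), (1, 3), (1, 6), (2, 4), (3, 6), (4, 3), (5, 3), (5, 9), (5, 10), (6, 6), (8, 10), (10, 5), (10, 7)}.
Total count |C(F_11)_aff| = 13.


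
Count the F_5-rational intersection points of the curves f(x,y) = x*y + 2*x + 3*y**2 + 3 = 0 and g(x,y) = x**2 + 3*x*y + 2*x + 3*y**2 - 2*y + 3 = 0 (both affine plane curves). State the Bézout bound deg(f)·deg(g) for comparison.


Common zeros: {(2, 3), (4, 4)}; count = 2; Bézout bound = 4.

deg(f) = 2, deg(g) = 2, so Bézout bound = 4.
Scan x ∈ F_5. For each x, list the y ∈ F_5 with f(x, y) ≡ 0 and those with g(x, y) ≡ 0 (mod 5); the common zeros in that column are the intersection.
  x = 0: f ≡ 0 at y ∈ {2, 3}; g ≡ 0 at y ∈ ∅; common: ∅.
  x = 1: f ≡ 0 at y ∈ {0, 3}; g ≡ 0 at y ∈ {1, 2}; common: ∅.
  x = 2: f ≡ 0 at y ∈ {3}; g ≡ 0 at y ∈ {3, 4}; common: {3}.
  x = 3: f ≡ 0 at y ∈ {1, 3}; g ≡ 0 at y ∈ ∅; common: ∅.
  x = 4: f ≡ 0 at y ∈ {3, 4}; g ≡ 0 at y ∈ {1, 4}; common: {4}.
Collecting: common zeros = {(2, 3), (4, 4)}, so the count is 2.
Comparison with the Bézout bound: 2 ≤ 4 = deg(f)·deg(g), as expected for curves with no common component (the affine F_5-count falls short of the bound because intersections may lie at infinity, over extension fields, or carry multiplicity).


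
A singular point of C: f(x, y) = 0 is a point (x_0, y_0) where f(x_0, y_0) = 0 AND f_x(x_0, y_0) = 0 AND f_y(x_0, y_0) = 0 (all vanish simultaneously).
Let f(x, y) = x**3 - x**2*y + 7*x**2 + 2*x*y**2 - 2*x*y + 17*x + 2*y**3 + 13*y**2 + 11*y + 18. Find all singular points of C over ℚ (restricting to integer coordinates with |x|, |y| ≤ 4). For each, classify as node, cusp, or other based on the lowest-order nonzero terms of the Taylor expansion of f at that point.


Singular points: {(-3, -1)}; classification: node.

Compute partial derivatives:
  f_x = 3*x**2 - 2*x*y + 14*x + 2*y**2 - 2*y + 17.
  f_y = -x**2 + 4*x*y - 2*x + 6*y**2 + 26*y + 11.
Scan x_0 ∈ {−4, ..., 4}. For each x_0, f_y(x_0, y) is a polynomial in y; find its integer roots y ∈ {−4, ..., 4}, then test f_x and f at those candidates.
  x = -4: f_y(-4, y) = 6*y**2 + 10*y + 3; no integer root y with |y| ≤ 4.
  x = -3: f_y(-3, y) = 6*y**2 + 14*y + 8; vanishes at y ∈ {-1}. (-3, -1): f_x = 0, f = 0 — SINGULAR.
  x = -2: f_y(-2, y) = 6*y**2 + 18*y + 11; no integer root y with |y| ≤ 4.
  x = -1: f_y(-1, y) = 6*y**2 + 22*y + 12; vanishes at y ∈ {-3}. (-1, -3): f_x = 24 ≠ 0.
  x = 0: f_y(0, y) = 6*y**2 + 26*y + 11; no integer root y with |y| ≤ 4.
  x = 1: f_y(1, y) = 6*y**2 + 30*y + 8; no integer root y with |y| ≤ 4.
  x = 2: f_y(2, y) = 6*y**2 + 34*y + 3; no integer root y with |y| ≤ 4.
  x = 3: f_y(3, y) = 6*y**2 + 38*y - 4; no integer root y with |y| ≤ 4.
  x = 4: f_y(4, y) = 6*y**2 + 42*y - 13; no integer root y with |y| ≤ 4.
Only singular point on the grid: (-3, -1).
Classify: substitute x = -3 + u, y = -1 + v and expand: f = u**3 - u**2*v - u**2 + 2*u*v**2 + 2*v**3 + v**2.
No constant or linear terms (consistent with a singular point). Quadratic part: -u**2 + v**2. Cubic part: u**3 - u**2*v + 2*u*v**2 + 2*v**3.
The quadratic part v**2 - u**2 = (v − u)(v + u) splits into two distinct linear factors, so there are two distinct tangent lines y − -1 = ±(x − -3) — this is a node (ordinary double point).
Classification: node.


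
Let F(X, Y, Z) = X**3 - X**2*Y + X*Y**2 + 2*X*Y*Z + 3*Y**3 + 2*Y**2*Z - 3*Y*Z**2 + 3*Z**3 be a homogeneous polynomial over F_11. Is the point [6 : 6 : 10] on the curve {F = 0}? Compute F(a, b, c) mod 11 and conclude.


F(6,6,10) ≡ 6 (mod 11); P is NOT on the curve.

Evaluate F(6, 6, 10) term-by-term (mod 11).
  X**3 ↦ 1·216·1·1 = 216
  -X**2*Y ↦ -1·36·6·1 = -216
  X*Y**2 ↦ 1·6·36·1 = 216
  2*X*Y*Z ↦ 2·6·6·10 = 720
  3*Y**3 ↦ 3·1·216·1 = 648
  2*Y**2*Z ↦ 2·1·36·10 = 720
  -3*Y*Z**2 ↦ -3·1·6·100 = -1800
  3*Z**3 ↦ 3·1·1·1000 = 3000
Sum: F(6, 6, 10) = (216) + (-216) + (216) + (720) + (648) + (720) + (-1800) + (3000) = 3504.
Reducing mod 11: 3504 ≡ 6 (mod 11).
Since F(a, b, c) ≡ 6 ≠ 0 (mod 11), P does NOT lie on the curve.


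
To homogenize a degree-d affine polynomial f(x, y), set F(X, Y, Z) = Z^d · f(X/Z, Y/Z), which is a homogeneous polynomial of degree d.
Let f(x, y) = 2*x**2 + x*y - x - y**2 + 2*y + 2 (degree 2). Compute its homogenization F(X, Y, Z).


F(X, Y, Z) = 2*X**2 + X*Y - X*Z - Y**2 + 2*Y*Z + 2*Z**2

deg(f) = 2.
Substitute x = X/Z, y = Y/Z into f, then multiply by Z^2.
  monomial 2·x^2·y^0 ↦ 2·X^2·Y^0·Z^0.
  monomial 1·x^1·y^1 ↦ 1·X^1·Y^1·Z^0.
  monomial -1·x^1·y^0 ↦ -1·X^1·Y^0·Z^1.
  monomial -1·x^0·y^2 ↦ -1·X^0·Y^2·Z^0.
  monomial 2·x^0·y^1 ↦ 2·X^0·Y^1·Z^1.
  monomial 2·x^0·y^0 ↦ 2·X^0·Y^0·Z^2.
Collecting: F(X, Y, Z) = 2*X**2 + X*Y - X*Z - Y**2 + 2*Y*Z + 2*Z**2.


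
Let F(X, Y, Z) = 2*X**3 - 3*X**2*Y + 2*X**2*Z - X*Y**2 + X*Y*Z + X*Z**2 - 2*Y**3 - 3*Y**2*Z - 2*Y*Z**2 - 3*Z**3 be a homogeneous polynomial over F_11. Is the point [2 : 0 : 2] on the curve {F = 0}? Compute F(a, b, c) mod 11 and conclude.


F(2,0,2) ≡ 5 (mod 11); P is NOT on the curve.

Evaluate F(2, 0, 2) term-by-term (mod 11).
  2*X**3 ↦ 2·8·1·1 = 16
  -3*X**2*Y ↦ -3·4·0·1 = 0
  2*X**2*Z ↦ 2·4·1·2 = 16
  -X*Y**2 ↦ -1·2·0·1 = 0
  X*Y*Z ↦ 1·2·0·2 = 0
  X*Z**2 ↦ 1·2·1·4 = 8
  -2*Y**3 ↦ -2·1·0·1 = 0
  -3*Y**2*Z ↦ -3·1·0·2 = 0
  -2*Y*Z**2 ↦ -2·1·0·4 = 0
  -3*Z**3 ↦ -3·1·1·8 = -24
Sum: F(2, 0, 2) = (16) + (0) + (16) + (0) + (0) + (8) + (0) + (0) + (0) + (-24) = 16.
Reducing mod 11: 16 ≡ 5 (mod 11).
Since F(a, b, c) ≡ 5 ≠ 0 (mod 11), P does NOT lie on the curve.


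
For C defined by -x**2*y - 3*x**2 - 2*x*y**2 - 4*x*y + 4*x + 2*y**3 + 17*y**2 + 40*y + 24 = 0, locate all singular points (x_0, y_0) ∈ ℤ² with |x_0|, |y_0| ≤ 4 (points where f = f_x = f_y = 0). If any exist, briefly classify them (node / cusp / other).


Singular points: {(2, -2)}; classification: node.

Compute partial derivatives:
  f_x = -2*x*y - 6*x - 2*y**2 - 4*y + 4.
  f_y = -x**2 - 4*x*y - 4*x + 6*y**2 + 34*y + 40.
Scan x_0 ∈ {−4, ..., 4}. For each x_0, f_y(x_0, y) is a polynomial in y; find its integer roots y ∈ {−4, ..., 4}, then test f_x and f at those candidates.
  x = -4: f_y(-4, y) = 6*y**2 + 50*y + 40; no integer root y with |y| ≤ 4.
  x = -3: f_y(-3, y) = 6*y**2 + 46*y + 43; no integer root y with |y| ≤ 4.
  x = -2: f_y(-2, y) = 6*y**2 + 42*y + 44; no integer root y with |y| ≤ 4.
  x = -1: f_y(-1, y) = 6*y**2 + 38*y + 43; no integer root y with |y| ≤ 4.
  x = 0: f_y(0, y) = 6*y**2 + 34*y + 40; vanishes at y ∈ {-4}. (0, -4): f_x = -12 ≠ 0.
  x = 1: f_y(1, y) = 6*y**2 + 30*y + 35; no integer root y with |y| ≤ 4.
  x = 2: f_y(2, y) = 6*y**2 + 26*y + 28; vanishes at y ∈ {-2}. (2, -2): f_x = 0, f = 0 — SINGULAR.
  x = 3: f_y(3, y) = 6*y**2 + 22*y + 19; no integer root y with |y| ≤ 4.
  x = 4: f_y(4, y) = 6*y**2 + 18*y + 8; no integer root y with |y| ≤ 4.
Only singular point on the grid: (2, -2).
Classify: substitute x = 2 + u, y = -2 + v and expand: f = -u**2*v - u**2 - 2*u*v**2 + 2*v**3 + v**2.
No constant or linear terms (consistent with a singular point). Quadratic part: -u**2 + v**2. Cubic part: -u**2*v - 2*u*v**2 + 2*v**3.
The quadratic part v**2 - u**2 = (v − u)(v + u) splits into two distinct linear factors, so there are two distinct tangent lines y − -2 = ±(x − 2) — this is a node (ordinary double point).
Classification: node.


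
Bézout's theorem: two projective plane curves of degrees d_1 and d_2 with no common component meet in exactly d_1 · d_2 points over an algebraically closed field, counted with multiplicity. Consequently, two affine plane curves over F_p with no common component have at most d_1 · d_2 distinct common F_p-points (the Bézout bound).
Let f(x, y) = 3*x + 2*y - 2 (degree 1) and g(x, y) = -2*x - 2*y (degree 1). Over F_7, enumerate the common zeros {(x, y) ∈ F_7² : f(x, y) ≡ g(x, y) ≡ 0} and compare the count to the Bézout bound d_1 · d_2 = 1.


Common zeros: {(2, 5)}; count = 1; Bézout bound = 1.

deg(f) = 1, deg(g) = 1, so Bézout bound = 1.
Scan x ∈ F_7. For each x, list the y ∈ F_7 with f(x, y) ≡ 0 and those with g(x, y) ≡ 0 (mod 7); the common zeros in that column are the intersection.
  x = 0: f ≡ 0 at y ∈ {1}; g ≡ 0 at y ∈ {0}; common: ∅.
  x = 1: f ≡ 0 at y ∈ {3}; g ≡ 0 at y ∈ {6}; common: ∅.
  x = 2: f ≡ 0 at y ∈ {5}; g ≡ 0 at y ∈ {5}; common: {5}.
  x = 3: f ≡ 0 at y ∈ {0}; g ≡ 0 at y ∈ {4}; common: ∅.
  x = 4: f ≡ 0 at y ∈ {2}; g ≡ 0 at y ∈ {3}; common: ∅.
  x = 5: f ≡ 0 at y ∈ {4}; g ≡ 0 at y ∈ {2}; common: ∅.
  x = 6: f ≡ 0 at y ∈ {6}; g ≡ 0 at y ∈ {1}; common: ∅.
Collecting: common zeros = {(2, 5)}, so the count is 1.
Comparison with the Bézout bound: 1 ≤ 1 = deg(f)·deg(g), as expected for curves with no common component (the bound is attained).


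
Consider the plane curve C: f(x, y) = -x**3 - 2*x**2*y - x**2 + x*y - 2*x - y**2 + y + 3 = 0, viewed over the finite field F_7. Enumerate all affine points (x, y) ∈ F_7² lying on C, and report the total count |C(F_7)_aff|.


Affine F_7-points: {(2, 4), (2, 5), (4, 3), (4, 5)}; count = 4.

For each of the 49 pairs (x, y) ∈ F_7², evaluate f(x, y) mod 7. Record the zeros.
  x = 0: [0↦3, 1↦3, 2↦1, 3↦4, 4↦5, 5↦4, 6↦1]  zeros at y ∈ ∅
  x = 1: [0↦6, 1↦5, 2↦2, 3↦4, 4↦4, 5↦2, 6↦5]  zeros at y ∈ ∅
  x = 2: [0↦1, 1↦2, 2↦1, 3↦5, 4↦0, 5↦0, 6↦5]  zeros at y ∈ {4, 5}
  x = 3: [0↦3, 1↦2, 2↦6, 3↦1, 4↦1, 5↦6, 6↦2]  zeros at y ∈ ∅
  x = 4: [0↦6, 1↦6, 2↦4, 3↦0, 4↦1, 5↦0, 6↦4]  zeros at y ∈ {3, 5}
  x = 5: [0↦4, 1↦1, 2↦3, 3↦3, 4↦1, 5↦4, 6↦5]  zeros at y ∈ ∅
  x = 6: [0↦5, 1↦2, 2↦4, 3↦4, 4↦2, 5↦5, 6↦6]  zeros at y ∈ ∅
Collecting zeros: affine points = {(2, 4), (2, 5), (4, 3), (4, 5)}.
Total count |C(F_7)_aff| = 4.


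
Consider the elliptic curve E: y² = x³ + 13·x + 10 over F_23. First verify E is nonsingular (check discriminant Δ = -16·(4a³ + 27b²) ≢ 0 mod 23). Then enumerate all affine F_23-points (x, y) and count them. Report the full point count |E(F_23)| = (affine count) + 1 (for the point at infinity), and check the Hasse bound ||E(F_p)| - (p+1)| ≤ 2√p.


Affine points = {(1, 1), (1, 22), (5, 4), (5, 19), (10, 6), (10, 17), (11, 9), (11, 14), (12, 10), (12, 13), (16, 6), (16, 17), (18, 2), (18, 21), (19, 3), (19, 20), (20, 6), (20, 17)}; affine count = 18; |E(F_23)| = 19.

Discriminant check: Δ ∝ 4a³ + 27b² = 4·13³ + 27·10² = 4·2197 + 27·100 ≡ 11 (mod 23). Nonzero ⇒ E is nonsingular.
For each x ∈ F_23, compute rhs = x³ + 13·x + 10 mod 23, then count y ∈ F_23 with y² ≡ rhs.
  x = 0: rhs = 10, matching y values: none (0 points).
  x = 1: rhs = 1, matching y values: 1, 22 (2 points).
  x = 2: rhs = 21, matching y values: none (0 points).
  x = 3: rhs = 7, matching y values: none (0 points).
  x = 4: rhs = 11, matching y values: none (0 points).
  x = 5: rhs = 16, matching y values: 4, 19 (2 points).
  x = 6: rhs = 5, matching y values: none (0 points).
  x = 7: rhs = 7, matching y values: none (0 points).
  x = 8: rhs = 5, matching y values: none (0 points).
  x = 9: rhs = 5, matching y values: none (0 points).
  x = 10: rhs = 13, matching y values: 6, 17 (2 points).
  x = 11: rhs = 12, matching y values: 9, 14 (2 points).
  x = 12: rhs = 8, matching y values: 10, 13 (2 points).
  x = 13: rhs = 7, matching y values: none (0 points).
  x = 14: rhs = 15, matching y values: none (0 points).
  x = 15: rhs = 15, matching y values: none (0 points).
  x = 16: rhs = 13, matching y values: 6, 17 (2 points).
  x = 17: rhs = 15, matching y values: none (0 points).
  x = 18: rhs = 4, matching y values: 2, 21 (2 points).
  x = 19: rhs = 9, matching y values: 3, 20 (2 points).
  x = 20: rhs = 13, matching y values: 6, 17 (2 points).
  x = 21: rhs = 22, matching y values: none (0 points).
  x = 22: rhs = 19, matching y values: none (0 points).
Total affine count: 18.
Full point count |E(F_23)| = 18 + 1 = 19.
Hasse bound: |19 − (23+1)| = |-5| = 5 ≤ 2√23 ≈ 9.5917 ✓.


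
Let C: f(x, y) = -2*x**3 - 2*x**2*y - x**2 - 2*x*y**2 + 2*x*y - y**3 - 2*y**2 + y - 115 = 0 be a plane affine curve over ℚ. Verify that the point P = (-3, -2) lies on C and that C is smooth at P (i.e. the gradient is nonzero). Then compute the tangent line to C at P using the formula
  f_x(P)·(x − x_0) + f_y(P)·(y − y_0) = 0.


Tangent line at P: -84*x - 51*y - 354 = 0.

Step 1: f(-3, -2) = 0, so P lies on C.
Step 2: partial derivatives
  f_x(x, y) = -6*x**2 - 4*x*y - 2*x - 2*y**2 + 2*y, f_y(x, y) = -2*x**2 - 4*x*y + 2*x - 3*y**2 - 4*y + 1.
  f_x(P) = -84, f_y(P) = -51 (gradient nonzero, so P is smooth).
Step 3: tangent line at P: -84·(x − -3) + -51·(y − -2) = 0.
Expanding: -84*x - 51*y - 354 = 0.


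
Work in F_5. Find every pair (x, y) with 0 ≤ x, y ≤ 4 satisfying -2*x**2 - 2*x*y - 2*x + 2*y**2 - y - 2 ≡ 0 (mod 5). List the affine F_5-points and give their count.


Affine F_5-points: ∅; count = 0.

For each of the 25 pairs (x, y) ∈ F_5², evaluate f(x, y) mod 5. Record the zeros.
  x = 0: [0↦3, 1↦4, 2↦4, 3↦3, 4↦1]  zeros at y ∈ ∅
  x = 1: [0↦4, 1↦3, 2↦1, 3↦3, 4↦4]  zeros at y ∈ ∅
  x = 2: [0↦1, 1↦3, 2↦4, 3↦4, 4↦3]  zeros at y ∈ ∅
  x = 3: [0↦4, 1↦4, 2↦3, 3↦1, 4↦3]  zeros at y ∈ ∅
  x = 4: [0↦3, 1↦1, 2↦3, 3↦4, 4↦4]  zeros at y ∈ ∅
Collecting zeros: affine points = ∅.
Total count |C(F_5)_aff| = 0.


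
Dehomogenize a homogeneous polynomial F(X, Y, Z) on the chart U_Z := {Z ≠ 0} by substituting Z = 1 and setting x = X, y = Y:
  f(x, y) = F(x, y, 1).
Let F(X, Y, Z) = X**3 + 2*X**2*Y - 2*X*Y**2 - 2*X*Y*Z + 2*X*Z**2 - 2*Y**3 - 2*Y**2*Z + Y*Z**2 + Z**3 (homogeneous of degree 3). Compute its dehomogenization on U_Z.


f(x, y) = x**3 + 2*x**2*y - 2*x*y**2 - 2*x*y + 2*x - 2*y**3 - 2*y**2 + y + 1

On U_Z we set Z = 1. Each monomial c·X^i·Y^j·Z^k in F becomes c·x^i·y^j·1^k = c·x^i·y^j.
Substituting Z = 1: F(X, Y, 1) = x**3 + 2*x**2*y - 2*x*y**2 - 2*x*y + 2*x - 2*y**3 - 2*y**2 + y + 1.
Note: deg(f) ≤ deg(F) = 3; strict inequality happens when F is divisible by Z (lost terms).


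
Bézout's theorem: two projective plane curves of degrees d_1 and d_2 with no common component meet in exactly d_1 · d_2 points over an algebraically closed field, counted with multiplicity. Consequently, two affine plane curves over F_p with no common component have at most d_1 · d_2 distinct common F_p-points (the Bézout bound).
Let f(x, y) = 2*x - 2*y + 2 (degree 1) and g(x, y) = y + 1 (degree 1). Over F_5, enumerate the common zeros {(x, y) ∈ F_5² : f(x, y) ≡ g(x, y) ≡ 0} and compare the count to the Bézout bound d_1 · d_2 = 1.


Common zeros: {(3, 4)}; count = 1; Bézout bound = 1.

deg(f) = 1, deg(g) = 1, so Bézout bound = 1.
Scan x ∈ F_5. For each x, list the y ∈ F_5 with f(x, y) ≡ 0 and those with g(x, y) ≡ 0 (mod 5); the common zeros in that column are the intersection.
  x = 0: f ≡ 0 at y ∈ {1}; g ≡ 0 at y ∈ {4}; common: ∅.
  x = 1: f ≡ 0 at y ∈ {2}; g ≡ 0 at y ∈ {4}; common: ∅.
  x = 2: f ≡ 0 at y ∈ {3}; g ≡ 0 at y ∈ {4}; common: ∅.
  x = 3: f ≡ 0 at y ∈ {4}; g ≡ 0 at y ∈ {4}; common: {4}.
  x = 4: f ≡ 0 at y ∈ {0}; g ≡ 0 at y ∈ {4}; common: ∅.
Collecting: common zeros = {(3, 4)}, so the count is 1.
Comparison with the Bézout bound: 1 ≤ 1 = deg(f)·deg(g), as expected for curves with no common component (the bound is attained).


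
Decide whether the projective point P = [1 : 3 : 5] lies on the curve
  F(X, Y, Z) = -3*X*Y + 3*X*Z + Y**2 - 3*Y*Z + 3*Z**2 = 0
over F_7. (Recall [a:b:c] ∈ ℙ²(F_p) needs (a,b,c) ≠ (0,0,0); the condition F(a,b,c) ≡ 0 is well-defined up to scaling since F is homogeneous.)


F(1,3,5) ≡ 3 (mod 7); P is NOT on the curve.

Evaluate F(1, 3, 5) term-by-term (mod 7).
  -3*X*Y ↦ -3·1·3·1 = -9
  3*X*Z ↦ 3·1·1·5 = 15
  Y**2 ↦ 1·1·9·1 = 9
  -3*Y*Z ↦ -3·1·3·5 = -45
  3*Z**2 ↦ 3·1·1·25 = 75
Sum: F(1, 3, 5) = (-9) + (15) + (9) + (-45) + (75) = 45.
Reducing mod 7: 45 ≡ 3 (mod 7).
Since F(a, b, c) ≡ 3 ≠ 0 (mod 7), P does NOT lie on the curve.


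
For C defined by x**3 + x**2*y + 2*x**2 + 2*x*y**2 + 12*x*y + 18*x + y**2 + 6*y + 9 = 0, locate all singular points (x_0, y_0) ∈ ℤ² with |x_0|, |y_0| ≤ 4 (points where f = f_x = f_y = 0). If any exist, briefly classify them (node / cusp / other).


Singular points: {(0, -3)}; classification: node.

Compute partial derivatives:
  f_x = 3*x**2 + 2*x*y + 4*x + 2*y**2 + 12*y + 18.
  f_y = x**2 + 4*x*y + 12*x + 2*y + 6.
Scan x_0 ∈ {−4, ..., 4}. For each x_0, f_y(x_0, y) is a polynomial in y; find its integer roots y ∈ {−4, ..., 4}, then test f_x and f at those candidates.
  x = -4: f_y(-4, y) = -14*y - 26; no integer root y with |y| ≤ 4.
  x = -3: f_y(-3, y) = -10*y - 21; no integer root y with |y| ≤ 4.
  x = -2: f_y(-2, y) = -6*y - 14; no integer root y with |y| ≤ 4.
  x = -1: f_y(-1, y) = -2*y - 5; no integer root y with |y| ≤ 4.
  x = 0: f_y(0, y) = 2*y + 6; vanishes at y ∈ {-3}. (0, -3): f_x = 0, f = 0 — SINGULAR.
  x = 1: f_y(1, y) = 6*y + 19; no integer root y with |y| ≤ 4.
  x = 2: f_y(2, y) = 10*y + 34; no integer root y with |y| ≤ 4.
  x = 3: f_y(3, y) = 14*y + 51; no integer root y with |y| ≤ 4.
  x = 4: f_y(4, y) = 18*y + 70; no integer root y with |y| ≤ 4.
Only singular point on the grid: (0, -3).
Classify: substitute x = 0 + u, y = -3 + v and expand: f = u**3 + u**2*v - u**2 + 2*u*v**2 + v**2.
No constant or linear terms (consistent with a singular point). Quadratic part: -u**2 + v**2. Cubic part: u**3 + u**2*v + 2*u*v**2.
The quadratic part v**2 - u**2 = (v − u)(v + u) splits into two distinct linear factors, so there are two distinct tangent lines y − -3 = ±(x − 0) — this is a node (ordinary double point).
Classification: node.
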